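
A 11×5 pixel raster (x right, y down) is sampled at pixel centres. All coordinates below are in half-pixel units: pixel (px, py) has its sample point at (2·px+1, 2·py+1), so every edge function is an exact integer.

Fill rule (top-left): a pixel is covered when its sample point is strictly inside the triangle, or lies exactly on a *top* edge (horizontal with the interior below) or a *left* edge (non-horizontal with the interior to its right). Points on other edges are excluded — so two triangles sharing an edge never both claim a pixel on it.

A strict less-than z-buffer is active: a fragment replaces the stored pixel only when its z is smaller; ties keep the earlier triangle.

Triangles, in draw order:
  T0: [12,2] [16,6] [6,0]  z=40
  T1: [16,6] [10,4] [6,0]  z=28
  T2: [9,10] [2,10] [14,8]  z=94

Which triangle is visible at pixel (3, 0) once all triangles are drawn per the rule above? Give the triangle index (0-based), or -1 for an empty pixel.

T0:
  2·area = 16
  edge (12, 2)→(16, 6): d=(4,4) right/bottom  bias=-1
  edge (16, 6)→(6, 0): d=(-10,-6) top-left  bias=+0
  edge (6, 0)→(12, 2): d=(6,2) right/bottom  bias=-1
    (4,0)@(9, 1): e=[8,8,0] → ·  [on edge]
    (5,0)@(11, 1): e=[0,20,-4] → ·  [on edge]
    (5,1)@(11, 3): e=[8,0,8] → #  [on edge]
    (6,1)@(13, 3): e=[0,12,4] → ·  [on edge]
    (7,1)@(15, 3): e=[-8,24,0] → ·  [on edge]
    (5,2)@(11, 5): e=[16,-20,20] → ·
    (7,2)@(15, 5): e=[0,4,12] → ·  [on edge]
    (10,2)@(21, 5): e=[-24,40,0] → ·  [on edge]
    (8,3)@(17, 7): e=[0,-4,20] → ·  [on edge]
    (9,4)@(19, 9): e=[0,-12,28] → ·  [on edge]
    (10,4)@(21, 9): e=[-8,0,24] → ·  [on edge]
  covered (1 px):
    · · · · · · · · · · ·
    · · · · · # · · · · ·
    · · · · · · · · · · ·
    · · · · · · · · · · ·
    · · · · · · · · · · ·
T1:
  2·area = 16
  edge (16, 6)→(10, 4): d=(-6,-2) top-left  bias=+0
  edge (10, 4)→(6, 0): d=(-4,-4) top-left  bias=+0
  edge (6, 0)→(16, 6): d=(10,6) right/bottom  bias=-1
    (0,0)@(1, 1): e=[0,-24,40] → ·  [on edge]
    (3,0)@(7, 1): e=[12,0,4] → #  [on edge]
    (4,0)@(9, 1): e=[16,8,-8] → ·
    (3,1)@(7, 3): e=[0,-8,24] → ·  [on edge]
    (4,1)@(9, 3): e=[4,0,12] → #  [on edge]
    (5,1)@(11, 3): e=[8,8,0] → ·  [on edge]
    (4,2)@(9, 5): e=[-8,-8,32] → ·
    (5,2)@(11, 5): e=[-4,0,20] → ·  [on edge]
    (6,2)@(13, 5): e=[0,8,8] → #  [on edge]
    (7,2)@(15, 5): e=[4,16,-4] → ·
    (6,3)@(13, 7): e=[-12,0,28] → ·  [on edge]
    (9,3)@(19, 7): e=[0,24,-8] → ·  [on edge]
    (7,4)@(15, 9): e=[-20,0,36] → ·  [on edge]
    (10,4)@(21, 9): e=[-8,24,0] → ·  [on edge]
  covered (3 px):
    · · · # · · · · · · ·
    · · · · # · · · · · ·
    · · · · · · # · · · ·
    · · · · · · · · · · ·
    · · · · · · · · · · ·
T2:
  2·area = 14
  edge (9, 10)→(2, 10): d=(-7,0) right/bottom  bias=-1
  edge (2, 10)→(14, 8): d=(12,-2) top-left  bias=+0
  edge (14, 8)→(9, 10): d=(-5,2) right/bottom  bias=-1
    (4,4)@(9, 9): e=[7,2,5] → #
    (5,4)@(11, 9): e=[7,6,1] → #
    (6,4)@(13, 9): e=[7,10,-3] → ·
  covered (2 px):
    · · · · · · · · · · ·
    · · · · · · · · · · ·
    · · · · · · · · · · ·
    · · · · · · · · · · ·
    · · · · # # · · · · ·

Z-buffer (winner per pixel, '.' = empty):
  . . . 1 . . . . . . .
  . . . . 1 0 . . . . .
  . . . . . . 1 . . . .
  . . . . . . . . . . .
  . . . . 2 2 . . . . .

Final: 1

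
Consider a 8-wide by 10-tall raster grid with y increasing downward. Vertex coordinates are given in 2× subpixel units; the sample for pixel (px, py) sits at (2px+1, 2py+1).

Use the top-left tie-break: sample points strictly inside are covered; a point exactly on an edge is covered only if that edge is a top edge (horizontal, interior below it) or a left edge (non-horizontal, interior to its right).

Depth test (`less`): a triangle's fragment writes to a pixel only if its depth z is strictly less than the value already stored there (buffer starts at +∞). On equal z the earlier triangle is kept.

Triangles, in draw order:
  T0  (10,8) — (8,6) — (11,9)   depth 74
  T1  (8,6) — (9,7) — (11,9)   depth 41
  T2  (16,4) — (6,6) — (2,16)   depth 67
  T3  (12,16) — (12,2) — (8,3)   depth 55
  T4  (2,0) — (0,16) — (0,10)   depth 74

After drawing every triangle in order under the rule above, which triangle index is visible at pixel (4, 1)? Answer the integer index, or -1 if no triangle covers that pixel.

T0:
  degenerate (2·area = 0) — covers nothing
T1:
  degenerate (2·area = 0) — covers nothing
T2:
  2·area = 92  (B↔C swapped to make it positive)
  edge (16, 4)→(2, 16): d=(-14,12) right/bottom  bias=-1
  edge (2, 16)→(6, 6): d=(4,-10) top-left  bias=+0
  edge (6, 6)→(16, 4): d=(10,-2) top-left  bias=+0
    (5,2)@(11, 5): e=[46,46,0] → #  [on edge]
    (6,2)@(13, 5): e=[22,66,4] → #
    (7,2)@(15, 5): e=[-2,86,8] → ·
    (0,3)@(1, 7): e=[138,-46,0] → ·  [on edge]
    (3,3)@(7, 7): e=[66,14,12] → #
    (4,3)@(9, 7): e=[42,34,16] → #
    (6,3)@(13, 7): e=[-6,74,24] → ·
    (2,4)@(5, 9): e=[62,2,28] → #
    (5,4)@(11, 9): e=[-10,62,40] → ·
    (2,5)@(5, 11): e=[34,10,48] → #
    (4,5)@(9, 11): e=[-14,50,56] → ·
    (2,6)@(5, 13): e=[6,18,68] → #
  covered (12 px):
    · · · · · · · ·
    · · · · · · · ·
    · · · · · # # ·
    · · · # # # · ·
    · · # # # · · ·
    · · # # · · · ·
    · · # · · · · ·
    · # · · · · · ·
    · · · · · · · ·
    · · · · · · · ·
T3:
  2·area = 56  (B↔C swapped to make it positive)
  edge (12, 16)→(8, 3): d=(-4,-13) top-left  bias=+0
  edge (8, 3)→(12, 2): d=(4,-1) top-left  bias=+0
  edge (12, 2)→(12, 16): d=(0,14) right/bottom  bias=-1
    (4,1)@(9, 3): e=[13,1,42] → #
    (5,1)@(11, 3): e=[39,3,14] → #
    (6,1)@(13, 3): e=[65,5,-14] → ·
    (4,2)@(9, 5): e=[5,9,42] → #
    (6,2)@(13, 5): e=[57,13,-14] → ·
    (4,3)@(9, 7): e=[-3,17,42] → ·
    (5,3)@(11, 7): e=[23,19,14] → #
    (6,3)@(13, 7): e=[49,21,-14] → ·
    (5,4)@(11, 9): e=[15,27,14] → #
    (6,4)@(13, 9): e=[41,29,-14] → ·
    (5,5)@(11, 11): e=[7,35,14] → #
    (6,5)@(13, 11): e=[33,37,-14] → ·
  covered (7 px):
    · · · · · · · ·
    · · · · # # · ·
    · · · · # # · ·
    · · · · · # · ·
    · · · · · # · ·
    · · · · · # · ·
    · · · · · · · ·
    · · · · · · · ·
    · · · · · · · ·
    · · · · · · · ·
T4:
  2·area = 12
  edge (2, 0)→(0, 16): d=(-2,16) right/bottom  bias=-1
  edge (0, 16)→(0, 10): d=(0,-6) top-left  bias=+0
  edge (0, 10)→(2, 0): d=(2,-10) top-left  bias=+0
    (0,2)@(1, 5): e=[6,6,0] → #  [on edge]
    (1,2)@(3, 5): e=[-26,18,20] → ·
    (0,3)@(1, 7): e=[2,6,4] → #
    (1,3)@(3, 7): e=[-30,18,24] → ·
    (0,4)@(1, 9): e=[-2,6,8] → ·
  covered (2 px):
    · · · · · · · ·
    · · · · · · · ·
    # · · · · · · ·
    # · · · · · · ·
    · · · · · · · ·
    · · · · · · · ·
    · · · · · · · ·
    · · · · · · · ·
    · · · · · · · ·
    · · · · · · · ·

Z-buffer (winner per pixel, '.' = empty):
  . . . . . . . .
  . . . . 3 3 . .
  4 . . . 3 3 2 .
  4 . . 2 2 3 . .
  . . 2 2 2 3 . .
  . . 2 2 . 3 . .
  . . 2 . . . . .
  . 2 . . . . . .
  . . . . . . . .
  . . . . . . . .

Result: 3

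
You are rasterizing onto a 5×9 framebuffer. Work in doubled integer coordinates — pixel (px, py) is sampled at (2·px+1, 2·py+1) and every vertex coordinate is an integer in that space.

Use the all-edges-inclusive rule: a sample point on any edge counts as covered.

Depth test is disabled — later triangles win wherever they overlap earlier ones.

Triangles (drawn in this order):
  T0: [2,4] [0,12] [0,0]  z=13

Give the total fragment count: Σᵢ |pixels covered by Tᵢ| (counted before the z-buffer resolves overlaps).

T0:
  2·area = 24
  edge (2, 4)→(0, 12): d=(-2,8) inclusive
  edge (0, 12)→(0, 0): d=(0,-12) inclusive
  edge (0, 0)→(2, 4): d=(2,4) inclusive
    (0,1)@(1, 3): e=[10,12,2] → #
    (1,1)@(3, 3): e=[-6,36,-6] → ·
    (0,2)@(1, 5): e=[6,12,6] → #
    (1,2)@(3, 5): e=[-10,36,-2] → ·
    (0,3)@(1, 7): e=[2,12,10] → #
    (1,3)@(3, 7): e=[-14,36,2] → ·
    (0,4)@(1, 9): e=[-2,12,14] → ·
  covered (3 px):
    · · · · ·
    # · · · ·
    # · · · ·
    # · · · ·
    · · · · ·
    · · · · ·
    · · · · ·
    · · · · ·
    · · · · ·

Result: 3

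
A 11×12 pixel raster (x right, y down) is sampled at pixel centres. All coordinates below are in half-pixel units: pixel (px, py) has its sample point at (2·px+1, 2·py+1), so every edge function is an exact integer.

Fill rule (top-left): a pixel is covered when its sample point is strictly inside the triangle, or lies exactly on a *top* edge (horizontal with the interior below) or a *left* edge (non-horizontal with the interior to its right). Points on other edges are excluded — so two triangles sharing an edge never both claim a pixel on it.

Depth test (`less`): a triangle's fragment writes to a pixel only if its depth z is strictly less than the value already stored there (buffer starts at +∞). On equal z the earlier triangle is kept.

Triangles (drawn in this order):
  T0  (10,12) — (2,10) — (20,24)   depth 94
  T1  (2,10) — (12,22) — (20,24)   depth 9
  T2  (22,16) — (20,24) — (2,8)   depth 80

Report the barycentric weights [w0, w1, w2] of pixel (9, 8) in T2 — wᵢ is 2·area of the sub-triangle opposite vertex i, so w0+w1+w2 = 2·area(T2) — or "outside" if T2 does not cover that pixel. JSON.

T0:
  2·area = 76  (B↔C swapped to make it positive)
  edge (10, 12)→(20, 24): d=(10,12) right/bottom  bias=-1
  edge (20, 24)→(2, 10): d=(-18,-14) top-left  bias=+0
  edge (2, 10)→(10, 12): d=(8,2) right/bottom  bias=-1
    (2,5)@(5, 11): e=[50,24,2] → #
    (3,5)@(7, 11): e=[26,52,-2] → ·
    (2,6)@(5, 13): e=[70,-12,18] → ·
    (3,6)@(7, 13): e=[46,16,14] → #
    (4,6)@(9, 13): e=[22,44,10] → #
    (5,6)@(11, 13): e=[-2,72,6] → ·
    (3,7)@(7, 15): e=[66,-20,30] → ·
    (4,7)@(9, 15): e=[42,8,26] → #
    (5,7)@(11, 15): e=[18,36,22] → #
    (6,7)@(13, 15): e=[-6,64,18] → ·
    (4,8)@(9, 17): e=[62,-28,42] → ·
    (5,8)@(11, 17): e=[38,0,38] → #  [on edge]
  covered (10 px):
    · · · · · · · · · · ·
    · · · · · · · · · · ·
    · · · · · · · · · · ·
    · · · · · · · · · · ·
    · · · · · · · · · · ·
    · · # · · · · · · · ·
    · · · # # · · · · · ·
    · · · · # # · · · · ·
    · · · · · # # · · · ·
    · · · · · · · # · · ·
    · · · · · · · · # · ·
    · · · · · · · · · # ·
T1:
  2·area = 76  (B↔C swapped to make it positive)
  edge (2, 10)→(20, 24): d=(18,14) right/bottom  bias=-1
  edge (20, 24)→(12, 22): d=(-8,-2) top-left  bias=+0
  edge (12, 22)→(2, 10): d=(-10,-12) top-left  bias=+0
    (1,5)@(3, 11): e=[4,70,2] → #
    (2,5)@(5, 11): e=[-24,74,26] → ·
    (1,6)@(3, 13): e=[40,54,-18] → ·
    (2,6)@(5, 13): e=[12,58,6] → #
    (3,6)@(7, 13): e=[-16,62,30] → ·
    (2,7)@(5, 15): e=[48,42,-14] → ·
    (3,7)@(7, 15): e=[20,46,10] → #
    (4,7)@(9, 15): e=[-8,50,34] → ·
    (3,8)@(7, 17): e=[56,30,-10] → ·
    (4,8)@(9, 17): e=[28,34,14] → #
    (5,8)@(11, 17): e=[0,38,38] → ·  [on edge]
    (4,9)@(9, 19): e=[64,18,-6] → ·
  covered (9 px):
    · · · · · · · · · · ·
    · · · · · · · · · · ·
    · · · · · · · · · · ·
    · · · · · · · · · · ·
    · · · · · · · · · · ·
    · # · · · · · · · · ·
    · · # · · · · · · · ·
    · · · # · · · · · · ·
    · · · · # · · · · · ·
    · · · · · # # · · · ·
    · · · · · · # # · · ·
    · · · · · · · · # · ·
T2:
  2·area = 176
  edge (22, 16)→(20, 24): d=(-2,8) right/bottom  bias=-1
  edge (20, 24)→(2, 8): d=(-18,-16) top-left  bias=+0
  edge (2, 8)→(22, 16): d=(20,8) right/bottom  bias=-1
    (3,5)@(7, 11): e=[130,26,20] → #
    (4,5)@(9, 11): e=[114,58,4] → #
    (5,5)@(11, 11): e=[98,90,-12] → ·
    (3,6)@(7, 13): e=[126,-10,60] → ·
    (4,6)@(9, 13): e=[110,22,44] → #
    (5,6)@(11, 13): e=[94,54,28] → #
    (6,6)@(13, 13): e=[78,86,12] → #
    (7,6)@(15, 13): e=[62,118,-4] → ·
    (4,7)@(9, 15): e=[106,-14,84] → ·
    (5,7)@(11, 15): e=[90,18,68] → #
    (7,7)@(15, 15): e=[58,82,36] → #
    (8,7)@(17, 15): e=[42,114,20] → #
  covered (22 px):
    · · · · · · · · · · ·
    · · · · · · · · · · ·
    · · · · · · · · · · ·
    · · · · · · · · · · ·
    · · · · · · · · · · ·
    · · · # # · · · · · ·
    · · · · # # # · · · ·
    · · · · · # # # # # ·
    · · · · · · # # # # #
    · · · · · · · # # # #
    · · · · · · · · # # ·
    · · · · · · · · · # ·

Answer: [110,44,22]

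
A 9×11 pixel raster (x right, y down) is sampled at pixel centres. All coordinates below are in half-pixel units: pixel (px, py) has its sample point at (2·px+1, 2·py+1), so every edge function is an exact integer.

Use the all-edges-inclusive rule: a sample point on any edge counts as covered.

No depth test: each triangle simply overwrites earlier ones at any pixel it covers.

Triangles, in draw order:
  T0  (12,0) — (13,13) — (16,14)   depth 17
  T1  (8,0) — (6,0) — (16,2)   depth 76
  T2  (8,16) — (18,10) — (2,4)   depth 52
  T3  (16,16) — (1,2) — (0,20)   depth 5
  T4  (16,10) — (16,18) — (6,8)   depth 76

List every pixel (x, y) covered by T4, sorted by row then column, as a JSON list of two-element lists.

T0:
  2·area = 38  (B↔C swapped to make it positive)
  edge (12, 0)→(16, 14): d=(4,14) inclusive
  edge (16, 14)→(13, 13): d=(-3,-1) inclusive
  edge (13, 13)→(12, 0): d=(-1,-13) inclusive
    (6,2)@(13, 5): e=[6,24,8] → █
    (7,2)@(15, 5): e=[-22,26,34] → ·
    (6,3)@(13, 7): e=[14,18,6] → █
    (7,3)@(15, 7): e=[-14,20,32] → ·
    (0,4)@(1, 9): e=[190,0,-152] → ·  [on edge]
    (6,4)@(13, 9): e=[22,12,4] → █
    (7,4)@(15, 9): e=[-6,14,30] → ·
    (3,5)@(7, 11): e=[114,0,-76] → ·  [on edge]
    (6,5)@(13, 11): e=[30,6,2] → █
    (7,5)@(15, 11): e=[2,8,28] → █
    (8,5)@(17, 11): e=[-26,10,54] → ·
    (6,6)@(13, 13): e=[38,0,0] → █  [on edge]
  covered (7 px):
    · · · · · · · · ·
    · · · · · · · · ·
    · · · · · · █ · ·
    · · · · · · █ · ·
    · · · · · · █ · ·
    · · · · · · █ █ ·
    · · · · · · █ █ ·
    · · · · · · · · ·
    · · · · · · · · ·
    · · · · · · · · ·
    · · · · · · · · ·
T1:
  2·area = 4  (B↔C swapped to make it positive)
  edge (8, 0)→(16, 2): d=(8,2) inclusive
  edge (16, 2)→(6, 0): d=(-10,-2) inclusive
  edge (6, 0)→(8, 0): d=(2,0) inclusive
    (5,0)@(11, 1): e=[2,0,2] → █  [on edge]
    (6,0)@(13, 1): e=[-2,4,2] → ·
    (5,1)@(11, 3): e=[18,-20,6] → ·
  covered (1 px):
    · · · · · █ · · ·
    · · · · · · · · ·
    · · · · · · · · ·
    · · · · · · · · ·
    · · · · · · · · ·
    · · · · · · · · ·
    · · · · · · · · ·
    · · · · · · · · ·
    · · · · · · · · ·
    · · · · · · · · ·
    · · · · · · · · ·
T2:
  2·area = 156  (B↔C swapped to make it positive)
  edge (8, 16)→(2, 4): d=(-6,-12) inclusive
  edge (2, 4)→(18, 10): d=(16,6) inclusive
  edge (18, 10)→(8, 16): d=(-10,6) inclusive
    (1,2)@(3, 5): e=[6,10,140] → █
    (2,2)@(5, 5): e=[30,-2,128] → ·
    (1,3)@(3, 7): e=[-6,42,120] → ·
    (2,3)@(5, 7): e=[18,30,108] → █
    (3,3)@(7, 7): e=[42,18,96] → █
    (4,3)@(9, 7): e=[66,6,84] → █
    (5,3)@(11, 7): e=[90,-6,72] → ·
    (2,4)@(5, 9): e=[6,62,88] → █
    (5,4)@(11, 9): e=[78,26,52] → █
    (6,4)@(13, 9): e=[102,14,40] → █
    (7,4)@(15, 9): e=[126,2,28] → █
    (8,4)@(17, 9): e=[150,-10,16] → ·
    (6,6)@(13, 13): e=[78,78,0] → █  [on edge]
    (1,9)@(3, 19): e=[-78,234,0] → ·  [on edge]
  covered (20 px):
    · · · · · · · · ·
    · · · · · · · · ·
    · █ · · · · · · ·
    · · █ █ █ · · · ·
    · · █ █ █ █ █ █ ·
    · · · █ █ █ █ █ ·
    · · · █ █ █ █ · ·
    · · · · █ · · · ·
    · · · · · · · · ·
    · · · · · · · · ·
    · · · · · · · · ·
T3:
  2·area = 284  (B↔C swapped to make it positive)
  edge (16, 16)→(0, 20): d=(-16,4) inclusive
  edge (0, 20)→(1, 2): d=(1,-18) inclusive
  edge (1, 2)→(16, 16): d=(15,14) inclusive
    (0,1)@(1, 3): e=[268,1,15] → █
    (1,1)@(3, 3): e=[260,37,-13] → ·
    (0,2)@(1, 5): e=[236,3,45] → █
    (1,2)@(3, 5): e=[228,39,17] → █
    (2,2)@(5, 5): e=[220,75,-11] → ·
    (0,3)@(1, 7): e=[204,5,75] → █
    (2,3)@(5, 7): e=[188,77,19] → █
    (3,3)@(7, 7): e=[180,113,-9] → ·
    (0,4)@(1, 9): e=[172,7,105] → █
    (3,4)@(7, 9): e=[148,115,21] → █
    (4,4)@(9, 9): e=[140,151,-7] → ·
    (0,5)@(1, 11): e=[140,9,135] → █
  covered (36 px):
    · · · · · · · · ·
    █ · · · · · · · ·
    █ █ · · · · · · ·
    █ █ █ · · · · · ·
    █ █ █ █ · · · · ·
    █ █ █ █ █ · · · ·
    █ █ █ █ █ █ · · ·
    █ █ █ █ █ █ █ · ·
    █ █ █ █ █ █ · · ·
    █ █ · · · · · · ·
    · · · · · · · · ·
T4:
  2·area = 80
  edge (16, 10)→(16, 18): d=(0,8) inclusive
  edge (16, 18)→(6, 8): d=(-10,-10) inclusive
  edge (6, 8)→(16, 10): d=(10,2) inclusive
    (0,1)@(1, 3): e=[120,0,-40] → ·  [on edge]
    (1,2)@(3, 5): e=[104,0,-24] → ·  [on edge]
    (0,3)@(1, 7): e=[120,-40,0] → ·  [on edge]
    (2,3)@(5, 7): e=[88,0,-8] → ·  [on edge]
    (3,4)@(7, 9): e=[72,0,8] → █  [on edge]
    (4,4)@(9, 9): e=[56,20,4] → █
    (5,4)@(11, 9): e=[40,40,0] → █  [on edge]
    (6,4)@(13, 9): e=[24,60,-4] → ·
    (3,5)@(7, 11): e=[72,-20,28] → ·
    (4,5)@(9, 11): e=[56,0,24] → █  [on edge]
    (6,5)@(13, 11): e=[24,40,16] → █
    (7,5)@(15, 11): e=[8,60,12] → █
    (5,6)@(11, 13): e=[40,0,40] → █  [on edge]
    (6,7)@(13, 15): e=[24,0,56] → █  [on edge]
    (7,8)@(15, 17): e=[8,0,72] → █  [on edge]
    (8,9)@(17, 19): e=[-8,0,88] → ·  [on edge]
  covered (13 px):
    · · · · · · · · ·
    · · · · · · · · ·
    · · · · · · · · ·
    · · · · · · · · ·
    · · · █ █ █ · · ·
    · · · · █ █ █ █ ·
    · · · · · █ █ █ ·
    · · · · · · █ █ ·
    · · · · · · · █ ·
    · · · · · · · · ·
    · · · · · · · · ·

Answer: [[3,4],[4,4],[5,4],[4,5],[5,5],[6,5],[7,5],[5,6],[6,6],[7,6],[6,7],[7,7],[7,8]]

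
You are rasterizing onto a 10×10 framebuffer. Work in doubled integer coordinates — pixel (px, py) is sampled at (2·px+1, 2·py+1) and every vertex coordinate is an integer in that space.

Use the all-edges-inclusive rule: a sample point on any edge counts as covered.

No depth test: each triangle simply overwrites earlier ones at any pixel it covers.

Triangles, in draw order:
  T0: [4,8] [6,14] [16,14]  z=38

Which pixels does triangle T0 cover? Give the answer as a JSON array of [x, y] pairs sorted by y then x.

T0:
  2·area = 60  (B↔C swapped to make it positive)
  edge (4, 8)→(16, 14): d=(12,6) inclusive
  edge (16, 14)→(6, 14): d=(-10,0) inclusive
  edge (6, 14)→(4, 8): d=(-2,-6) inclusive
    (1,2)@(3, 5): e=[-30,90,0] → ·  [on edge]
    (2,4)@(5, 9): e=[6,50,4] → #
    (3,4)@(7, 9): e=[-6,50,16] → ·
    (2,5)@(5, 11): e=[30,30,0] → #  [on edge]
    (3,5)@(7, 11): e=[18,30,12] → #
    (4,5)@(9, 11): e=[6,30,24] → #
    (5,5)@(11, 11): e=[-6,30,36] → ·
    (2,6)@(5, 13): e=[54,10,-4] → ·
    (3,6)@(7, 13): e=[42,10,8] → #
    (5,6)@(11, 13): e=[18,10,32] → #
    (6,6)@(13, 13): e=[6,10,44] → #
    (7,6)@(15, 13): e=[-6,10,56] → ·
    (3,8)@(7, 17): e=[90,-30,0] → ·  [on edge]
  covered (8 px):
    · · · · · · · · · ·
    · · · · · · · · · ·
    · · · · · · · · · ·
    · · · · · · · · · ·
    · · # · · · · · · ·
    · · # # # · · · · ·
    · · · # # # # · · ·
    · · · · · · · · · ·
    · · · · · · · · · ·
    · · · · · · · · · ·

Answer: [[2,4],[2,5],[3,5],[4,5],[3,6],[4,6],[5,6],[6,6]]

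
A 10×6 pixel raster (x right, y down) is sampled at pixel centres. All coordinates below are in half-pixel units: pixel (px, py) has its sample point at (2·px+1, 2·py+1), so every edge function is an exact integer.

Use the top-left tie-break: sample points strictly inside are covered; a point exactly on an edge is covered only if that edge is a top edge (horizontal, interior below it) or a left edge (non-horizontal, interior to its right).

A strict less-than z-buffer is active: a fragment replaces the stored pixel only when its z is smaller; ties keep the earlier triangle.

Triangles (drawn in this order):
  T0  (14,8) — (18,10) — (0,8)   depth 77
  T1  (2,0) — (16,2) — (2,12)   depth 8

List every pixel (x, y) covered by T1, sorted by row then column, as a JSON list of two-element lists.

T0:
  2·area = 28
  edge (14, 8)→(18, 10): d=(4,2) right/bottom  bias=-1
  edge (18, 10)→(0, 8): d=(-18,-2) top-left  bias=+0
  edge (0, 8)→(14, 8): d=(14,0) top-left  bias=+0
    (4,4)@(9, 9): e=[14,0,14] → █  [on edge]
    (5,4)@(11, 9): e=[10,4,14] → █
    (6,4)@(13, 9): e=[6,8,14] → █
    (7,4)@(15, 9): e=[2,12,14] → █
    (8,4)@(17, 9): e=[-2,16,14] → ·
    (4,5)@(9, 11): e=[22,-36,42] → ·
    (5,5)@(11, 11): e=[18,-32,42] → ·
    (6,5)@(13, 11): e=[14,-28,42] → ·
    (7,5)@(15, 11): e=[10,-24,42] → ·
  covered (4 px):
    · · · · · · · · · ·
    · · · · · · · · · ·
    · · · · · · · · · ·
    · · · · · · · · · ·
    · · · · █ █ █ █ · ·
    · · · · · · · · · ·
T1:
  2·area = 168
  edge (2, 0)→(16, 2): d=(14,2) right/bottom  bias=-1
  edge (16, 2)→(2, 12): d=(-14,10) right/bottom  bias=-1
  edge (2, 12)→(2, 0): d=(0,-12) top-left  bias=+0
    (1,0)@(3, 1): e=[12,144,12] → █
    (2,0)@(5, 1): e=[8,124,36] → █
    (3,0)@(7, 1): e=[4,104,60] → █
    (4,0)@(9, 1): e=[0,84,84] → ·  [on edge]
    (1,1)@(3, 3): e=[40,116,12] → █
    (4,1)@(9, 3): e=[28,56,84] → █
    (5,1)@(11, 3): e=[24,36,108] → █
    (6,1)@(13, 3): e=[20,16,132] → █
    (7,1)@(15, 3): e=[16,-4,156] → ·
    (1,2)@(3, 5): e=[68,88,12] → █
    (6,2)@(13, 5): e=[48,-12,132] → ·
    (1,3)@(3, 7): e=[96,60,12] → █
    (4,3)@(9, 7): e=[84,0,84] → ·  [on edge]
  covered (20 px):
    · █ █ █ · · · · · ·
    · █ █ █ █ █ █ · · ·
    · █ █ █ █ █ · · · ·
    · █ █ █ · · · · · ·
    · █ █ · · · · · · ·
    · █ · · · · · · · ·

Result: [[1,0],[2,0],[3,0],[1,1],[2,1],[3,1],[4,1],[5,1],[6,1],[1,2],[2,2],[3,2],[4,2],[5,2],[1,3],[2,3],[3,3],[1,4],[2,4],[1,5]]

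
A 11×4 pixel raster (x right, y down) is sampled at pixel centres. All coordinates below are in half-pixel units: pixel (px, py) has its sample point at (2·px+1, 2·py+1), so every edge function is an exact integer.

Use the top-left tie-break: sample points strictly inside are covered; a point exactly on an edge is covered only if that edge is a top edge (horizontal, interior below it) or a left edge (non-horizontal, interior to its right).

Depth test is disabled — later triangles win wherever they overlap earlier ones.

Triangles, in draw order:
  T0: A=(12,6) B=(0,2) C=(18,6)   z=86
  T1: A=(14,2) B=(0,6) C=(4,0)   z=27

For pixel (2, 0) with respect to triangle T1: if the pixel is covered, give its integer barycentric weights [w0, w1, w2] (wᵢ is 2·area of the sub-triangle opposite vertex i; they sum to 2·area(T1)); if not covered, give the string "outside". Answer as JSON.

T0:
  2·area = 24
  edge (12, 6)→(0, 2): d=(-12,-4) top-left  bias=+0
  edge (0, 2)→(18, 6): d=(18,4) right/bottom  bias=-1
  edge (18, 6)→(12, 6): d=(-6,0) right/bottom  bias=-1
    (1,1)@(3, 3): e=[0,6,18] → █  [on edge]
    (2,1)@(5, 3): e=[8,-2,18] → ·
    (1,2)@(3, 5): e=[-24,42,6] → ·
    (4,2)@(9, 5): e=[0,18,6] → █  [on edge]
    (5,2)@(11, 5): e=[8,10,6] → █
    (6,2)@(13, 5): e=[16,2,6] → █
    (7,2)@(15, 5): e=[24,-6,6] → ·
    (4,3)@(9, 7): e=[-24,54,-6] → ·
    (5,3)@(11, 7): e=[-16,46,-6] → ·
    (6,3)@(13, 7): e=[-8,38,-6] → ·
    (7,3)@(15, 7): e=[0,30,-6] → ·  [on edge]
  covered (4 px):
    · · · · · · · · · · ·
    · █ · · · · · · · · ·
    · · · · █ █ █ · · · ·
    · · · · · · · · · · ·
T1:
  2·area = 68
  edge (14, 2)→(0, 6): d=(-14,4) right/bottom  bias=-1
  edge (0, 6)→(4, 0): d=(4,-6) top-left  bias=+0
  edge (4, 0)→(14, 2): d=(10,2) right/bottom  bias=-1
    (2,0)@(5, 1): e=[50,10,8] → █
    (3,0)@(7, 1): e=[42,22,4] → █
    (4,0)@(9, 1): e=[34,34,0] → ·  [on edge]
    (1,1)@(3, 3): e=[30,6,32] → █
    (4,1)@(9, 3): e=[6,42,20] → █
    (5,1)@(11, 3): e=[-2,54,16] → ·
    (9,1)@(19, 3): e=[-34,102,0] → ·  [on edge]
    (0,2)@(1, 5): e=[10,2,56] → █
    (2,2)@(5, 5): e=[-6,26,48] → ·
    (3,2)@(7, 5): e=[-14,38,44] → ·
    (4,2)@(9, 5): e=[-22,50,40] → ·
    (0,3)@(1, 7): e=[-18,10,76] → ·
  covered (8 px):
    · · █ █ · · · · · · ·
    · █ █ █ █ · · · · · ·
    █ █ · · · · · · · · ·
    · · · · · · · · · · ·

Final: [10,8,50]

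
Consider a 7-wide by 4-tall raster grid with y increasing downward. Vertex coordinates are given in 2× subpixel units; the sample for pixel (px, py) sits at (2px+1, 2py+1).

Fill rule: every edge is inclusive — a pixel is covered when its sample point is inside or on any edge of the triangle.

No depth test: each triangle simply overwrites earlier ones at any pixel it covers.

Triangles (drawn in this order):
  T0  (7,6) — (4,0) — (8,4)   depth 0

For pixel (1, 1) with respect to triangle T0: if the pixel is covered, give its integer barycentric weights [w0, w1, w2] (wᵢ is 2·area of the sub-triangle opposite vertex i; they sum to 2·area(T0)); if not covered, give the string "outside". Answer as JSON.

T0:
  2·area = 12
  edge (7, 6)→(4, 0): d=(-3,-6) inclusive
  edge (4, 0)→(8, 4): d=(4,4) inclusive
  edge (8, 4)→(7, 6): d=(-1,2) inclusive
    (2,0)@(5, 1): e=[3,0,9] → █  [on edge]
    (3,0)@(7, 1): e=[15,-8,5] → ·
    (2,1)@(5, 3): e=[-3,8,7] → ·
    (3,1)@(7, 3): e=[9,0,3] → █  [on edge]
    (4,1)@(9, 3): e=[21,-8,-1] → ·
    (3,2)@(7, 5): e=[3,8,1] → █
    (4,2)@(9, 5): e=[15,0,-3] → ·  [on edge]
    (3,3)@(7, 7): e=[-3,16,-1] → ·
    (5,3)@(11, 7): e=[21,0,-9] → ·  [on edge]
  covered (3 px):
    · · █ · · · ·
    · · · █ · · ·
    · · · █ · · ·
    · · · · · · ·

Final: "outside"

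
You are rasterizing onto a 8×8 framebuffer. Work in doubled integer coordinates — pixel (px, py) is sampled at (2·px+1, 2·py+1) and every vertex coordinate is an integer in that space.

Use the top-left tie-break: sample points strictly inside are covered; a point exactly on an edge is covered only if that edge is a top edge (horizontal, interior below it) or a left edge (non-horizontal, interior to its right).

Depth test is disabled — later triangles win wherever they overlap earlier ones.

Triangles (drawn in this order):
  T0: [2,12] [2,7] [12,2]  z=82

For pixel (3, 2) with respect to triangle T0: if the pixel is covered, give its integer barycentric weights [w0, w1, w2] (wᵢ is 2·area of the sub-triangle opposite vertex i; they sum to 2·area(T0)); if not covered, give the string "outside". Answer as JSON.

T0:
  2·area = 50
  edge (2, 12)→(2, 7): d=(0,-5) top-left  bias=+0
  edge (2, 7)→(12, 2): d=(10,-5) top-left  bias=+0
  edge (12, 2)→(2, 12): d=(-10,10) right/bottom  bias=-1
    (6,0)@(13, 1): e=[55,-5,0] → ·  [on edge]
    (5,1)@(11, 3): e=[45,5,0] → ·  [on edge]
    (3,2)@(7, 5): e=[25,5,20] → #
    (4,2)@(9, 5): e=[35,15,0] → ·  [on edge]
    (1,3)@(3, 7): e=[5,5,40] → #
    (2,3)@(5, 7): e=[15,15,20] → #
    (3,3)@(7, 7): e=[25,25,0] → ·  [on edge]
    (1,4)@(3, 9): e=[5,25,20] → #
    (2,4)@(5, 9): e=[15,35,0] → ·  [on edge]
    (1,5)@(3, 11): e=[5,45,0] → ·  [on edge]
    (0,6)@(1, 13): e=[-5,55,0] → ·  [on edge]
  covered (4 px):
    · · · · · · · ·
    · · · · · · · ·
    · · · # · · · ·
    · # # · · · · ·
    · # · · · · · ·
    · · · · · · · ·
    · · · · · · · ·
    · · · · · · · ·

Final: [5,20,25]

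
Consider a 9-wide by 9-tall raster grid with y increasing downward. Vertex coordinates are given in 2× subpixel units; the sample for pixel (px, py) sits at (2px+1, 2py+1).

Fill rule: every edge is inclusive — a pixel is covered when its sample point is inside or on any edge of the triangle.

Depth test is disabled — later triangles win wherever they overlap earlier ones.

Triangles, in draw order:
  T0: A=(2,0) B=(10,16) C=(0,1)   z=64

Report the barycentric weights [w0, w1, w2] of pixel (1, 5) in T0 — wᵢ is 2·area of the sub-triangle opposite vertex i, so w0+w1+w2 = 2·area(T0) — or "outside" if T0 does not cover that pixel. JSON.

T0:
  2·area = 40
  edge (2, 0)→(10, 16): d=(8,16) inclusive
  edge (10, 16)→(0, 1): d=(-10,-15) inclusive
  edge (0, 1)→(2, 0): d=(2,-1) inclusive
    (0,0)@(1, 1): e=[24,15,1] → #
    (1,0)@(3, 1): e=[-8,45,3] → ·
    (0,1)@(1, 3): e=[40,-5,5] → ·
    (1,1)@(3, 3): e=[8,25,7] → #
    (2,1)@(5, 3): e=[-24,55,9] → ·
    (1,2)@(3, 5): e=[24,5,11] → #
    (2,2)@(5, 5): e=[-8,35,13] → ·
    (1,3)@(3, 7): e=[40,-15,15] → ·
    (2,3)@(5, 7): e=[8,15,17] → #
    (3,3)@(7, 7): e=[-24,45,19] → ·
    (2,4)@(5, 9): e=[24,-5,21] → ·
    (3,5)@(7, 11): e=[8,5,27] → #
  covered (5 px):
    # · · · · · · · ·
    · # · · · · · · ·
    · # · · · · · · ·
    · · # · · · · · ·
    · · · · · · · · ·
    · · · # · · · · ·
    · · · · · · · · ·
    · · · · · · · · ·
    · · · · · · · · ·

Result: "outside"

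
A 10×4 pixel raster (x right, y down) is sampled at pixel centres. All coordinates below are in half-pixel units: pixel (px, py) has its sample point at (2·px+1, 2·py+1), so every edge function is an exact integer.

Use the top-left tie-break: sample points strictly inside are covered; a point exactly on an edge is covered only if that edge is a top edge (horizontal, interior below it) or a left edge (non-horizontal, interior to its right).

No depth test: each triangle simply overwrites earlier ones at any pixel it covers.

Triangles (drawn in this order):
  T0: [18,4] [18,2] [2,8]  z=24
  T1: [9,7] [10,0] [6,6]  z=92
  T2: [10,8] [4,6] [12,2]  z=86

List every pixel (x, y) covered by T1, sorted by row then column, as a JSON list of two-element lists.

T0:
  2·area = 32  (B↔C swapped to make it positive)
  edge (18, 4)→(2, 8): d=(-16,4) right/bottom  bias=-1
  edge (2, 8)→(18, 2): d=(16,-6) top-left  bias=+0
  edge (18, 2)→(18, 4): d=(0,2) right/bottom  bias=-1
    (8,1)@(17, 3): e=[20,10,2] → X
    (9,1)@(19, 3): e=[12,22,-2] → .
    (5,2)@(11, 5): e=[12,6,14] → X
    (6,2)@(13, 5): e=[4,18,10] → X
    (7,2)@(15, 5): e=[-4,30,6] → .
    (8,2)@(17, 5): e=[-12,42,2] → .
    (2,3)@(5, 7): e=[4,2,26] → X
    (3,3)@(7, 7): e=[-4,14,22] → .
    (5,3)@(11, 7): e=[-20,38,14] → .
    (6,3)@(13, 7): e=[-28,50,10] → .
  covered (4 px):
    . . . . . . . . . .
    . . . . . . . . X .
    . . . . . X X . . .
    . . X . . . . . . .
T1:
  2·area = 22  (B↔C swapped to make it positive)
  edge (9, 7)→(6, 6): d=(-3,-1) top-left  bias=+0
  edge (6, 6)→(10, 0): d=(4,-6) top-left  bias=+0
  edge (10, 0)→(9, 7): d=(-1,7) right/bottom  bias=-1
    (4,1)@(9, 3): e=[12,6,4] → X
    (5,1)@(11, 3): e=[14,18,-10] → .
    (1,2)@(3, 5): e=[0,-22,44] → .  [on edge]
    (3,2)@(7, 5): e=[4,2,16] → X
    (5,2)@(11, 5): e=[8,26,-12] → .
    (3,3)@(7, 7): e=[-2,10,14] → .
    (4,3)@(9, 7): e=[0,22,0] → .  [on edge]
  covered (3 px):
    . . . . . . . . . .
    . . . . X . . . . .
    . . . X X . . . . .
    . . . . . . . . . .
T2:
  2·area = 40
  edge (10, 8)→(4, 6): d=(-6,-2) top-left  bias=+0
  edge (4, 6)→(12, 2): d=(8,-4) top-left  bias=+0
  edge (12, 2)→(10, 8): d=(-2,6) right/bottom  bias=-1
    (5,1)@(11, 3): e=[32,4,4] → X
    (6,1)@(13, 3): e=[36,12,-8] → .
    (0,2)@(1, 5): e=[0,-20,60] → .  [on edge]
    (3,2)@(7, 5): e=[12,4,24] → X
    (4,2)@(9, 5): e=[16,12,12] → X
    (5,2)@(11, 5): e=[20,20,0] → .  [on edge]
    (3,3)@(7, 7): e=[0,20,20] → X  [on edge]
    (5,3)@(11, 7): e=[8,36,-4] → .
  covered (5 px):
    . . . . . . . . . .
    . . . . . X . . . .
    . . . X X . . . . .
    . . . X X . . . . .

Result: [[4,1],[3,2],[4,2]]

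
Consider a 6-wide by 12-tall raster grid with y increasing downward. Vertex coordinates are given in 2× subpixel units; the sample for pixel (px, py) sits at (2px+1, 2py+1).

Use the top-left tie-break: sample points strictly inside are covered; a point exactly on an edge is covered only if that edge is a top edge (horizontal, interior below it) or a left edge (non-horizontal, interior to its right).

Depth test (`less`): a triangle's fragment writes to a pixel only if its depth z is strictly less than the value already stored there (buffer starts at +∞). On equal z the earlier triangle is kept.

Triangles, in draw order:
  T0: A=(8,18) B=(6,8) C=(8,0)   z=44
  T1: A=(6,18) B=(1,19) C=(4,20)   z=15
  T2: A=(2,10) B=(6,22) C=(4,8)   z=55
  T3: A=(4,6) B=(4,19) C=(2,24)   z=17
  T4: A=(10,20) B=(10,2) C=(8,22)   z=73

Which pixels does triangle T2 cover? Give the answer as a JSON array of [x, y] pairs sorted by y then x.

T0:
  2·area = 36
  edge (8, 18)→(6, 8): d=(-2,-10) top-left  bias=+0
  edge (6, 8)→(8, 0): d=(2,-8) top-left  bias=+0
  edge (8, 0)→(8, 18): d=(0,18) right/bottom  bias=-1
    (2,1)@(5, 3): e=[0,-18,54] → ·  [on edge]
    (3,2)@(7, 5): e=[16,2,18] → #
    (4,2)@(9, 5): e=[36,18,-18] → ·
    (3,3)@(7, 7): e=[12,6,18] → #
    (4,3)@(9, 7): e=[32,22,-18] → ·
    (3,4)@(7, 9): e=[8,10,18] → #
    (4,4)@(9, 9): e=[28,26,-18] → ·
    (3,5)@(7, 11): e=[4,14,18] → #
    (4,5)@(9, 11): e=[24,30,-18] → ·
    (3,6)@(7, 13): e=[0,18,18] → #  [on edge]
    (4,6)@(9, 13): e=[20,34,-18] → ·
    (3,7)@(7, 15): e=[-4,22,18] → ·
    (4,11)@(9, 23): e=[0,54,-18] → ·  [on edge]
  covered (5 px):
    · · · · · ·
    · · · · · ·
    · · · # · ·
    · · · # · ·
    · · · # · ·
    · · · # · ·
    · · · # · ·
    · · · · · ·
    · · · · · ·
    · · · · · ·
    · · · · · ·
    · · · · · ·
T1:
  2·area = 8  (B↔C swapped to make it positive)
  edge (6, 18)→(4, 20): d=(-2,2) right/bottom  bias=-1
  edge (4, 20)→(1, 19): d=(-3,-1) top-left  bias=+0
  edge (1, 19)→(6, 18): d=(5,-1) top-left  bias=+0
    (5,6)@(11, 13): e=[0,28,-20] → ·  [on edge]
    (4,7)@(9, 15): e=[0,20,-12] → ·  [on edge]
    (3,8)@(7, 17): e=[0,12,-4] → ·  [on edge]
    (5,8)@(11, 17): e=[-8,16,0] → ·  [on edge]
    (0,9)@(1, 19): e=[8,0,0] → #  [on edge]
    (1,9)@(3, 19): e=[4,2,2] → #
    (2,9)@(5, 19): e=[0,4,4] → ·  [on edge]
    (0,10)@(1, 21): e=[4,-6,10] → ·
    (1,10)@(3, 21): e=[0,-4,12] → ·  [on edge]
    (3,10)@(7, 21): e=[-8,0,16] → ·  [on edge]
    (0,11)@(1, 23): e=[0,-12,20] → ·  [on edge]
  covered (2 px):
    · · · · · ·
    · · · · · ·
    · · · · · ·
    · · · · · ·
    · · · · · ·
    · · · · · ·
    · · · · · ·
    · · · · · ·
    · · · · · ·
    # # · · · ·
    · · · · · ·
    · · · · · ·
T2:
  2·area = 32  (B↔C swapped to make it positive)
  edge (2, 10)→(4, 8): d=(2,-2) top-left  bias=+0
  edge (4, 8)→(6, 22): d=(2,14) right/bottom  bias=-1
  edge (6, 22)→(2, 10): d=(-4,-12) top-left  bias=+0
    (1,0)@(3, 1): e=[-16,0,48] → ·  [on edge]
    (5,0)@(11, 1): e=[0,-112,144] → ·  [on edge]
    (4,1)@(9, 3): e=[0,-80,112] → ·  [on edge]
    (3,2)@(7, 5): e=[0,-48,80] → ·  [on edge]
    (0,3)@(1, 7): e=[-8,40,0] → ·  [on edge]
    (2,3)@(5, 7): e=[0,-16,48] → ·  [on edge]
    (1,4)@(3, 9): e=[0,16,16] → #  [on edge]
    (2,4)@(5, 9): e=[4,-12,40] → ·
    (0,5)@(1, 11): e=[0,48,-16] → ·  [on edge]
    (1,5)@(3, 11): e=[4,20,8] → #
    (2,5)@(5, 11): e=[8,-8,32] → ·
    (1,6)@(3, 13): e=[8,24,0] → #  [on edge]
    (2,7)@(5, 15): e=[16,0,16] → ·  [on edge]
    (2,9)@(5, 19): e=[24,8,0] → #  [on edge]
  covered (5 px):
    · · · · · ·
    · · · · · ·
    · · · · · ·
    · · · · · ·
    · # · · · ·
    · # · · · ·
    · # · · · ·
    · · · · · ·
    · · # · · ·
    · · # · · ·
    · · · · · ·
    · · · · · ·
T3:
  2·area = 26
  edge (4, 6)→(4, 19): d=(0,13) right/bottom  bias=-1
  edge (4, 19)→(2, 24): d=(-2,5) right/bottom  bias=-1
  edge (2, 24)→(4, 6): d=(2,-18) top-left  bias=+0
    (1,7)@(3, 15): e=[13,13,0] → #  [on edge]
    (2,7)@(5, 15): e=[-13,3,36] → ·
    (1,8)@(3, 17): e=[13,9,4] → #
    (2,8)@(5, 17): e=[-13,-1,40] → ·
    (1,9)@(3, 19): e=[13,5,8] → #
    (2,9)@(5, 19): e=[-13,-5,44] → ·
    (1,10)@(3, 21): e=[13,1,12] → #
    (2,10)@(5, 21): e=[-13,-9,48] → ·
    (1,11)@(3, 23): e=[13,-3,16] → ·
  covered (4 px):
    · · · · · ·
    · · · · · ·
    · · · · · ·
    · · · · · ·
    · · · · · ·
    · · · · · ·
    · · · · · ·
    · # · · · ·
    · # · · · ·
    · # · · · ·
    · # · · · ·
    · · · · · ·
T4:
  2·area = 36  (B↔C swapped to make it positive)
  edge (10, 20)→(8, 22): d=(-2,2) right/bottom  bias=-1
  edge (8, 22)→(10, 2): d=(2,-20) top-left  bias=+0
  edge (10, 2)→(10, 20): d=(0,18) right/bottom  bias=-1
    (4,6)@(9, 13): e=[16,2,18] → #
    (5,6)@(11, 13): e=[12,42,-18] → ·
    (4,7)@(9, 15): e=[12,6,18] → #
    (5,7)@(11, 15): e=[8,46,-18] → ·
    (4,8)@(9, 17): e=[8,10,18] → #
    (5,8)@(11, 17): e=[4,50,-18] → ·
    (4,9)@(9, 19): e=[4,14,18] → #
    (5,9)@(11, 19): e=[0,54,-18] → ·  [on edge]
    (4,10)@(9, 21): e=[0,18,18] → ·  [on edge]
    (3,11)@(7, 23): e=[0,-18,54] → ·  [on edge]
  covered (4 px):
    · · · · · ·
    · · · · · ·
    · · · · · ·
    · · · · · ·
    · · · · · ·
    · · · · · ·
    · · · · # ·
    · · · · # ·
    · · · · # ·
    · · · · # ·
    · · · · · ·
    · · · · · ·

Answer: [[1,4],[1,5],[1,6],[2,8],[2,9]]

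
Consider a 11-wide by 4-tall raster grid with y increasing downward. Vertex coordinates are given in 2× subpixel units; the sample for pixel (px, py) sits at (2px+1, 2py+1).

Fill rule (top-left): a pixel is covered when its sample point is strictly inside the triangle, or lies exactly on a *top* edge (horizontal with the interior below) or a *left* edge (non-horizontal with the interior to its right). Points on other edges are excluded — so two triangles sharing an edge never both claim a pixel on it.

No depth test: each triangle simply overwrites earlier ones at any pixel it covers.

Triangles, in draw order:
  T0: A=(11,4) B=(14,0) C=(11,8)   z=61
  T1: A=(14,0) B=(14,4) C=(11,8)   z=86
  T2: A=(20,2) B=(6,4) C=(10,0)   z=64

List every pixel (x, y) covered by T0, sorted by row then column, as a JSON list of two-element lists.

T0:
  2·area = 12
  edge (11, 4)→(14, 0): d=(3,-4) top-left  bias=+0
  edge (14, 0)→(11, 8): d=(-3,8) right/bottom  bias=-1
  edge (11, 8)→(11, 4): d=(0,-4) top-left  bias=+0
    (5,0)@(11, 1): e=[-9,21,0] → ·  [on edge]
    (5,1)@(11, 3): e=[-3,15,0] → ·  [on edge]
    (5,2)@(11, 5): e=[3,9,0] → #  [on edge]
    (6,2)@(13, 5): e=[11,-7,8] → ·
    (5,3)@(11, 7): e=[9,3,0] → #  [on edge]
    (6,3)@(13, 7): e=[17,-13,8] → ·
  covered (2 px):
    · · · · · · · · · · ·
    · · · · · · · · · · ·
    · · · · · # · · · · ·
    · · · · · # · · · · ·
T1:
  2·area = 12
  edge (14, 0)→(14, 4): d=(0,4) right/bottom  bias=-1
  edge (14, 4)→(11, 8): d=(-3,4) right/bottom  bias=-1
  edge (11, 8)→(14, 0): d=(3,-8) top-left  bias=+0
    (6,1)@(13, 3): e=[4,7,1] → #
    (7,1)@(15, 3): e=[-4,-1,17] → ·
    (6,2)@(13, 5): e=[4,1,7] → #
    (7,2)@(15, 5): e=[-4,-7,23] → ·
    (6,3)@(13, 7): e=[4,-5,13] → ·
  covered (2 px):
    · · · · · · · · · · ·
    · · · · · · # · · · ·
    · · · · · · # · · · ·
    · · · · · · · · · · ·
T2:
  2·area = 48
  edge (20, 2)→(6, 4): d=(-14,2) right/bottom  bias=-1
  edge (6, 4)→(10, 0): d=(4,-4) top-left  bias=+0
  edge (10, 0)→(20, 2): d=(10,2) right/bottom  bias=-1
    (4,0)@(9, 1): e=[36,0,12] → #  [on edge]
    (5,0)@(11, 1): e=[32,8,8] → #
    (6,0)@(13, 1): e=[28,16,4] → #
    (7,0)@(15, 1): e=[24,24,0] → ·  [on edge]
    (3,1)@(7, 3): e=[12,0,36] → #  [on edge]
    (6,1)@(13, 3): e=[0,24,24] → ·  [on edge]
    (2,2)@(5, 5): e=[-12,0,60] → ·  [on edge]
    (3,2)@(7, 5): e=[-16,8,56] → ·
    (4,2)@(9, 5): e=[-20,16,52] → ·
    (5,2)@(11, 5): e=[-24,24,48] → ·
    (1,3)@(3, 7): e=[-36,0,84] → ·  [on edge]
  covered (6 px):
    · · · · # # # · · · ·
    · · · # # # · · · · ·
    · · · · · · · · · · ·
    · · · · · · · · · · ·

Answer: [[5,2],[5,3]]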